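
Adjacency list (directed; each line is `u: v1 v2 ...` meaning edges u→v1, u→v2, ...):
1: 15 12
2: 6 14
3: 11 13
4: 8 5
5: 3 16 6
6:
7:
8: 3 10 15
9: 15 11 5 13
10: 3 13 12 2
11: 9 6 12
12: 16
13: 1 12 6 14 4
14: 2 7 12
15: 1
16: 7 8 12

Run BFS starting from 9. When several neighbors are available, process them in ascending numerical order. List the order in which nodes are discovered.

9 -> 5 -> 11 -> 13 -> 15 -> 3 -> 6 -> 16 -> 12 -> 1 -> 4 -> 14 -> 7 -> 8 -> 2 -> 10

Visit 9; enqueue 5, 11, 13, 15 → queue [5, 11, 13, 15]
Visit 5; enqueue 3, 6, 16 → queue [11, 13, 15, 3, 6, 16]
Visit 11; enqueue 12 → queue [13, 15, 3, 6, 16, 12]
Visit 13; enqueue 1, 4, 14 → queue [15, 3, 6, 16, 12, 1, 4, 14]
Visit 15 → queue [3, 6, 16, 12, 1, 4, 14]
Visit 3 → queue [6, 16, 12, 1, 4, 14]
Visit 6 → queue [16, 12, 1, 4, 14]
Visit 16; enqueue 7, 8 → queue [12, 1, 4, 14, 7, 8]
Visit 12 → queue [1, 4, 14, 7, 8]
Visit 1 → queue [4, 14, 7, 8]
Visit 4 → queue [14, 7, 8]
Visit 14; enqueue 2 → queue [7, 8, 2]
Visit 7 → queue [8, 2]
Visit 8; enqueue 10 → queue [2, 10]
Visit 2 → queue [10]
Visit 10 → queue []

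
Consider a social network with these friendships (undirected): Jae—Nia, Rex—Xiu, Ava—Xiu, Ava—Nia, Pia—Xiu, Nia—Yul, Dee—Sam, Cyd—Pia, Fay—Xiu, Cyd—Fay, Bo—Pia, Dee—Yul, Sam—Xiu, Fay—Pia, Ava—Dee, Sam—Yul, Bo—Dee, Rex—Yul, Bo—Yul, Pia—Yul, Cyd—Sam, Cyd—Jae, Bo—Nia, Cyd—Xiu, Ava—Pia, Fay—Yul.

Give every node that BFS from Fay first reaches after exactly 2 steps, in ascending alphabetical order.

Ava, Bo, Dee, Jae, Nia, Rex, Sam

Level 0: Fay
Level 1: Cyd, Pia, Xiu, Yul
Level 2: Ava, Bo, Dee, Jae, Nia, Rex, Sam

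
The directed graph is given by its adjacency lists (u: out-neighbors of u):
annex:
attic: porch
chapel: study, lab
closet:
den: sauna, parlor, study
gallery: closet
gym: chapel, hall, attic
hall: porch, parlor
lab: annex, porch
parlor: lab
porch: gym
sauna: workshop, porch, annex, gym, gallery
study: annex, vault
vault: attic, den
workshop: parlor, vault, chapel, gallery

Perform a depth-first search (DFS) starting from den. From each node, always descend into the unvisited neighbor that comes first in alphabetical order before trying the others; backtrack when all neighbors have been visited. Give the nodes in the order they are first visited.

Visit den
den → parlor
parlor → lab
lab → annex
lab → porch
porch → gym
gym → attic
gym → chapel
chapel → study
study → vault
gym → hall
den → sauna
sauna → gallery
gallery → closet
sauna → workshop

den, parlor, lab, annex, porch, gym, attic, chapel, study, vault, hall, sauna, gallery, closet, workshop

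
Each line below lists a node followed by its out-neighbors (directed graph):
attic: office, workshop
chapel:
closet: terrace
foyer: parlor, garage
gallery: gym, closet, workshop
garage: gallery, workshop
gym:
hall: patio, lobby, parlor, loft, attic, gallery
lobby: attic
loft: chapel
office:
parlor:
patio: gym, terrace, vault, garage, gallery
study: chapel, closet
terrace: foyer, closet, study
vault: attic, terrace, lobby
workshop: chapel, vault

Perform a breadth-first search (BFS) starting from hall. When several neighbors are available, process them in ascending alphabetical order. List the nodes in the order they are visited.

hall → attic → gallery → lobby → loft → parlor → patio → office → workshop → closet → gym → chapel → garage → terrace → vault → foyer → study

Visit hall; enqueue attic, gallery, lobby, loft, parlor, patio → queue [attic, gallery, lobby, loft, parlor, patio]
Visit attic; enqueue office, workshop → queue [gallery, lobby, loft, parlor, patio, office, workshop]
Visit gallery; enqueue closet, gym → queue [lobby, loft, parlor, patio, office, workshop, closet, gym]
Visit lobby → queue [loft, parlor, patio, office, workshop, closet, gym]
Visit loft; enqueue chapel → queue [parlor, patio, office, workshop, closet, gym, chapel]
Visit parlor → queue [patio, office, workshop, closet, gym, chapel]
Visit patio; enqueue garage, terrace, vault → queue [office, workshop, closet, gym, chapel, garage, terrace, vault]
Visit office → queue [workshop, closet, gym, chapel, garage, terrace, vault]
Visit workshop → queue [closet, gym, chapel, garage, terrace, vault]
Visit closet → queue [gym, chapel, garage, terrace, vault]
Visit gym → queue [chapel, garage, terrace, vault]
Visit chapel → queue [garage, terrace, vault]
Visit garage → queue [terrace, vault]
Visit terrace; enqueue foyer, study → queue [vault, foyer, study]
Visit vault → queue [foyer, study]
Visit foyer → queue [study]
Visit study → queue []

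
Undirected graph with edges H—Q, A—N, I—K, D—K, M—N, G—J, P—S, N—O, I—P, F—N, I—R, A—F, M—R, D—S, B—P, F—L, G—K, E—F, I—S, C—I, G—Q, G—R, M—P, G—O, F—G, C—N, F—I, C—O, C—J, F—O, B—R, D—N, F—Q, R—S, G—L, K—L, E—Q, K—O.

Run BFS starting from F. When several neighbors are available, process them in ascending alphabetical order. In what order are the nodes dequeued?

F, A, E, G, I, L, N, O, Q, J, K, R, C, P, S, D, M, H, B

Visit F; enqueue A, E, G, I, L, N, O, Q → queue [A, E, G, I, L, N, O, Q]
Visit A → queue [E, G, I, L, N, O, Q]
Visit E → queue [G, I, L, N, O, Q]
Visit G; enqueue J, K, R → queue [I, L, N, O, Q, J, K, R]
Visit I; enqueue C, P, S → queue [L, N, O, Q, J, K, R, C, P, S]
Visit L → queue [N, O, Q, J, K, R, C, P, S]
Visit N; enqueue D, M → queue [O, Q, J, K, R, C, P, S, D, M]
Visit O → queue [Q, J, K, R, C, P, S, D, M]
Visit Q; enqueue H → queue [J, K, R, C, P, S, D, M, H]
Visit J → queue [K, R, C, P, S, D, M, H]
Visit K → queue [R, C, P, S, D, M, H]
Visit R; enqueue B → queue [C, P, S, D, M, H, B]
Visit C → queue [P, S, D, M, H, B]
Visit P → queue [S, D, M, H, B]
Visit S → queue [D, M, H, B]
Visit D → queue [M, H, B]
Visit M → queue [H, B]
Visit H → queue [B]
Visit B → queue []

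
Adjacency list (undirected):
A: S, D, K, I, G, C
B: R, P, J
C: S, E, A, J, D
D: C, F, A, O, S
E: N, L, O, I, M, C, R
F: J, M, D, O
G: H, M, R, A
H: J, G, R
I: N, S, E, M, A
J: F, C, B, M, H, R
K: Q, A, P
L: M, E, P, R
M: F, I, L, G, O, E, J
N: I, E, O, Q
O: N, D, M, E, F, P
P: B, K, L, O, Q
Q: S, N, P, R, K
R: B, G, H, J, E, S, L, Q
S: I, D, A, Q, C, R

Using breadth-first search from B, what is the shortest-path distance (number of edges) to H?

2

Level 0: B
Level 1: J, P, R
Level 2: C, E, F, G, H, K, L, M, O, Q, S
Level 3: A, D, I, N
H first appears at level 2.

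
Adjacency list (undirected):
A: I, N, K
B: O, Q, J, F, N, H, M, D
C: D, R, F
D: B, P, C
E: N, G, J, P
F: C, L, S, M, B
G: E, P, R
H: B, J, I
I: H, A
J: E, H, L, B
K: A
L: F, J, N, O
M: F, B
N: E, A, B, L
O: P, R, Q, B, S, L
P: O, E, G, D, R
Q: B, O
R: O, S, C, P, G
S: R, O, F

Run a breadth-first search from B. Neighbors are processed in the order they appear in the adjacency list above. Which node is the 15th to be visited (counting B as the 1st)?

C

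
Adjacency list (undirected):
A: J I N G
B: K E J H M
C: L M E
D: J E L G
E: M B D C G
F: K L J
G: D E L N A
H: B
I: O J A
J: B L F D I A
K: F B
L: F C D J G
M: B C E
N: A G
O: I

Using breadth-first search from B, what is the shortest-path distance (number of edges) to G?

Level 0: B
Level 1: E, H, J, K, M
Level 2: A, C, D, F, G, I, L
Level 3: N, O
G first appears at level 2.

2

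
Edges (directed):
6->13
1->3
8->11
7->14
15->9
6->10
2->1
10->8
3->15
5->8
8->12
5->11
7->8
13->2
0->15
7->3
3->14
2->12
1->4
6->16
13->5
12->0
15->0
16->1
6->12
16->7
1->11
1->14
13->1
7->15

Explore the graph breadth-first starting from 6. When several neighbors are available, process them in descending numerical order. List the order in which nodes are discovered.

Visit 6; enqueue 16, 13, 12, 10 → queue [16, 13, 12, 10]
Visit 16; enqueue 7, 1 → queue [13, 12, 10, 7, 1]
Visit 13; enqueue 5, 2 → queue [12, 10, 7, 1, 5, 2]
Visit 12; enqueue 0 → queue [10, 7, 1, 5, 2, 0]
Visit 10; enqueue 8 → queue [7, 1, 5, 2, 0, 8]
Visit 7; enqueue 15, 14, 3 → queue [1, 5, 2, 0, 8, 15, 14, 3]
Visit 1; enqueue 11, 4 → queue [5, 2, 0, 8, 15, 14, 3, 11, 4]
Visit 5 → queue [2, 0, 8, 15, 14, 3, 11, 4]
Visit 2 → queue [0, 8, 15, 14, 3, 11, 4]
Visit 0 → queue [8, 15, 14, 3, 11, 4]
Visit 8 → queue [15, 14, 3, 11, 4]
Visit 15; enqueue 9 → queue [14, 3, 11, 4, 9]
Visit 14 → queue [3, 11, 4, 9]
Visit 3 → queue [11, 4, 9]
Visit 11 → queue [4, 9]
Visit 4 → queue [9]
Visit 9 → queue []

6 16 13 12 10 7 1 5 2 0 8 15 14 3 11 4 9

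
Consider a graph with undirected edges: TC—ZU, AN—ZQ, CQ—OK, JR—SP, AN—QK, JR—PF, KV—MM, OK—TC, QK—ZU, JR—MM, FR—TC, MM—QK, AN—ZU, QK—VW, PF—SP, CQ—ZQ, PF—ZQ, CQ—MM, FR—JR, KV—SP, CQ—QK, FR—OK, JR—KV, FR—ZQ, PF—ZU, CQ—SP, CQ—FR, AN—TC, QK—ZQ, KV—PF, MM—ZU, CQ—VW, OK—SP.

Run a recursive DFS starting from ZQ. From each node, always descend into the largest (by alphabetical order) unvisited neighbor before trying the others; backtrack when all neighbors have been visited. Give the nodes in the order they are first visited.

ZQ QK ZU TC OK SP PF KV MM JR FR CQ VW AN

Visit ZQ
ZQ → QK
QK → ZU
ZU → TC
TC → OK
OK → SP
SP → PF
PF → KV
KV → MM
MM → JR
JR → FR
FR → CQ
CQ → VW
TC → AN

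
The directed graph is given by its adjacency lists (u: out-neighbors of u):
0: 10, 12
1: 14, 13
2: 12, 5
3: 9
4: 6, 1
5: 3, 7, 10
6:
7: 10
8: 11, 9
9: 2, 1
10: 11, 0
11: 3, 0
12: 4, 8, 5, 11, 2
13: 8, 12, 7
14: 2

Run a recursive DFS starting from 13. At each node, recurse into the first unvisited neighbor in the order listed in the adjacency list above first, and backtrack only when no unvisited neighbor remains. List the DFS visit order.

Visit 13
13 → 8
8 → 11
11 → 3
3 → 9
9 → 2
2 → 12
12 → 4
4 → 6
4 → 1
1 → 14
12 → 5
5 → 7
7 → 10
10 → 0

13, 8, 11, 3, 9, 2, 12, 4, 6, 1, 14, 5, 7, 10, 0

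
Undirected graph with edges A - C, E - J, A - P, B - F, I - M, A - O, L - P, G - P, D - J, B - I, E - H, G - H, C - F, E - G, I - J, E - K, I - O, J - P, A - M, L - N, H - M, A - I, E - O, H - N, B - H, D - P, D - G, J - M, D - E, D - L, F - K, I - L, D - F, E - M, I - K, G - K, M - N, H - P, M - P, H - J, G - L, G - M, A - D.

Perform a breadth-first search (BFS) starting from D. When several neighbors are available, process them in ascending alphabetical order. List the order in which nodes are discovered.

D → A → E → F → G → J → L → P → C → I → M → O → H → K → B → N

Visit D; enqueue A, E, F, G, J, L, P → queue [A, E, F, G, J, L, P]
Visit A; enqueue C, I, M, O → queue [E, F, G, J, L, P, C, I, M, O]
Visit E; enqueue H, K → queue [F, G, J, L, P, C, I, M, O, H, K]
Visit F; enqueue B → queue [G, J, L, P, C, I, M, O, H, K, B]
Visit G → queue [J, L, P, C, I, M, O, H, K, B]
Visit J → queue [L, P, C, I, M, O, H, K, B]
Visit L; enqueue N → queue [P, C, I, M, O, H, K, B, N]
Visit P → queue [C, I, M, O, H, K, B, N]
Visit C → queue [I, M, O, H, K, B, N]
Visit I → queue [M, O, H, K, B, N]
Visit M → queue [O, H, K, B, N]
Visit O → queue [H, K, B, N]
Visit H → queue [K, B, N]
Visit K → queue [B, N]
Visit B → queue [N]
Visit N → queue []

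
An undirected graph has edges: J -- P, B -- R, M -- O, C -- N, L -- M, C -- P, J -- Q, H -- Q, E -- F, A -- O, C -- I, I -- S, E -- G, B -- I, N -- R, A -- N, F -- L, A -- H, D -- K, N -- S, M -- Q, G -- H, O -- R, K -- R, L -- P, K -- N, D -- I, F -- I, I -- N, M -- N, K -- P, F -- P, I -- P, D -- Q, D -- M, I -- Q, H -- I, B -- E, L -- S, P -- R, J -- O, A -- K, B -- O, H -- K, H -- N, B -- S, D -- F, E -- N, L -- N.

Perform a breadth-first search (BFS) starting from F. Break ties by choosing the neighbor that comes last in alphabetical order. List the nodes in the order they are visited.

F, P, L, I, E, D, R, K, J, C, S, N, M, Q, H, B, G, O, A

Visit F; enqueue P, L, I, E, D → queue [P, L, I, E, D]
Visit P; enqueue R, K, J, C → queue [L, I, E, D, R, K, J, C]
Visit L; enqueue S, N, M → queue [I, E, D, R, K, J, C, S, N, M]
Visit I; enqueue Q, H, B → queue [E, D, R, K, J, C, S, N, M, Q, H, B]
Visit E; enqueue G → queue [D, R, K, J, C, S, N, M, Q, H, B, G]
Visit D → queue [R, K, J, C, S, N, M, Q, H, B, G]
Visit R; enqueue O → queue [K, J, C, S, N, M, Q, H, B, G, O]
Visit K; enqueue A → queue [J, C, S, N, M, Q, H, B, G, O, A]
Visit J → queue [C, S, N, M, Q, H, B, G, O, A]
Visit C → queue [S, N, M, Q, H, B, G, O, A]
Visit S → queue [N, M, Q, H, B, G, O, A]
Visit N → queue [M, Q, H, B, G, O, A]
Visit M → queue [Q, H, B, G, O, A]
Visit Q → queue [H, B, G, O, A]
Visit H → queue [B, G, O, A]
Visit B → queue [G, O, A]
Visit G → queue [O, A]
Visit O → queue [A]
Visit A → queue []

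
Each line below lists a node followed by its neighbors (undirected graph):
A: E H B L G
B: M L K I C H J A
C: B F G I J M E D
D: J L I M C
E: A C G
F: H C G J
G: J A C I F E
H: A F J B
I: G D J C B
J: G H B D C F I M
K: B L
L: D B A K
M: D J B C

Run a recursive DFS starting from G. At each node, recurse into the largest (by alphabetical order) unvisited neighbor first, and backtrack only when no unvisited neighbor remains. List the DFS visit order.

Visit G
G → J
J → M
M → D
D → L
L → K
K → B
B → I
I → C
C → F
F → H
H → A
A → E

G, J, M, D, L, K, B, I, C, F, H, A, E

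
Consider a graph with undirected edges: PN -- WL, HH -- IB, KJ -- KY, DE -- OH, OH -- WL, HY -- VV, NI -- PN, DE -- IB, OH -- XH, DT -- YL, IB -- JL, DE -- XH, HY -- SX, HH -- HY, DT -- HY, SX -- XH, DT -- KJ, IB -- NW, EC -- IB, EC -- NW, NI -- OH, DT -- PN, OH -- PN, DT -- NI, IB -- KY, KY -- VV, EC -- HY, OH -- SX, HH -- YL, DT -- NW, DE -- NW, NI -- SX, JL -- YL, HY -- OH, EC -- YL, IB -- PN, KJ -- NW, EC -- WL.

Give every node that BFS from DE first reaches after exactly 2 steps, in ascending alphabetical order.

DT, EC, HH, HY, JL, KJ, KY, NI, PN, SX, WL

Level 0: DE
Level 1: IB, NW, OH, XH
Level 2: DT, EC, HH, HY, JL, KJ, KY, NI, PN, SX, WL
Level 3: VV, YL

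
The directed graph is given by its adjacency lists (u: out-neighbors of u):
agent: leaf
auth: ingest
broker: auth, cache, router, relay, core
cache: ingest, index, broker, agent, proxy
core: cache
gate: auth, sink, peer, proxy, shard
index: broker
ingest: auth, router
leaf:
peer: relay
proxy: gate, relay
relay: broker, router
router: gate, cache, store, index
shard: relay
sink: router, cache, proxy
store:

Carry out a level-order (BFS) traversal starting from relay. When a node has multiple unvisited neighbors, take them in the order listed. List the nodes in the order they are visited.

Visit relay; enqueue broker, router → queue [broker, router]
Visit broker; enqueue auth, cache, core → queue [router, auth, cache, core]
Visit router; enqueue gate, store, index → queue [auth, cache, core, gate, store, index]
Visit auth; enqueue ingest → queue [cache, core, gate, store, index, ingest]
Visit cache; enqueue agent, proxy → queue [core, gate, store, index, ingest, agent, proxy]
Visit core → queue [gate, store, index, ingest, agent, proxy]
Visit gate; enqueue sink, peer, shard → queue [store, index, ingest, agent, proxy, sink, peer, shard]
Visit store → queue [index, ingest, agent, proxy, sink, peer, shard]
Visit index → queue [ingest, agent, proxy, sink, peer, shard]
Visit ingest → queue [agent, proxy, sink, peer, shard]
Visit agent; enqueue leaf → queue [proxy, sink, peer, shard, leaf]
Visit proxy → queue [sink, peer, shard, leaf]
Visit sink → queue [peer, shard, leaf]
Visit peer → queue [shard, leaf]
Visit shard → queue [leaf]
Visit leaf → queue []

relay, broker, router, auth, cache, core, gate, store, index, ingest, agent, proxy, sink, peer, shard, leaf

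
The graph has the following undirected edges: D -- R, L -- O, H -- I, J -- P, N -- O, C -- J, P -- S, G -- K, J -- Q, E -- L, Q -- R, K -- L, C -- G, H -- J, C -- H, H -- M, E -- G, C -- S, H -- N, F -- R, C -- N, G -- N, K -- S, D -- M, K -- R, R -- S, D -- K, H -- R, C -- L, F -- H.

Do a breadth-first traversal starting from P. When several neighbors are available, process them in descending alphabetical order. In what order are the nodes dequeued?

Visit P; enqueue S, J → queue [S, J]
Visit S; enqueue R, K, C → queue [J, R, K, C]
Visit J; enqueue Q, H → queue [R, K, C, Q, H]
Visit R; enqueue F, D → queue [K, C, Q, H, F, D]
Visit K; enqueue L, G → queue [C, Q, H, F, D, L, G]
Visit C; enqueue N → queue [Q, H, F, D, L, G, N]
Visit Q → queue [H, F, D, L, G, N]
Visit H; enqueue M, I → queue [F, D, L, G, N, M, I]
Visit F → queue [D, L, G, N, M, I]
Visit D → queue [L, G, N, M, I]
Visit L; enqueue O, E → queue [G, N, M, I, O, E]
Visit G → queue [N, M, I, O, E]
Visit N → queue [M, I, O, E]
Visit M → queue [I, O, E]
Visit I → queue [O, E]
Visit O → queue [E]
Visit E → queue []

P -> S -> J -> R -> K -> C -> Q -> H -> F -> D -> L -> G -> N -> M -> I -> O -> E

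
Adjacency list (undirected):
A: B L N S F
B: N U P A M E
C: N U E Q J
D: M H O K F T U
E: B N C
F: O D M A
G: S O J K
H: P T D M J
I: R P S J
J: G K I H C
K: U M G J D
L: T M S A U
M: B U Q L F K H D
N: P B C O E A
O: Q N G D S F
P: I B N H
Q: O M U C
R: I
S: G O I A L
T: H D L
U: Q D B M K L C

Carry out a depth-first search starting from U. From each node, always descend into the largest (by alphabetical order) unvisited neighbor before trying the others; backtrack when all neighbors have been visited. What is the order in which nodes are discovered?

U, Q, O, S, L, T, H, P, N, E, C, J, K, M, F, D, A, B, G, I, R

Visit U
U → Q
Q → O
O → S
S → L
L → T
T → H
H → P
P → N
N → E
E → C
C → J
J → K
K → M
M → F
F → D
F → A
A → B
K → G
J → I
I → R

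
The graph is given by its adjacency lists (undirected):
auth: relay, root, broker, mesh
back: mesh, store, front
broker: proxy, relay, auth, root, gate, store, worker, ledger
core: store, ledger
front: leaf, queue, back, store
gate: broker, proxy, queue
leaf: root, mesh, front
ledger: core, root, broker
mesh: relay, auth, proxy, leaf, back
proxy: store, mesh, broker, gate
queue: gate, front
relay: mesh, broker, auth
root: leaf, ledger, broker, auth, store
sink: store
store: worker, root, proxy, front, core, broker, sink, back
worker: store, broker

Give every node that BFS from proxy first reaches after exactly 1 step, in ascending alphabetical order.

Level 0: proxy
Level 1: broker, gate, mesh, store
Level 2: auth, back, core, front, leaf, ledger, queue, relay, root, sink, worker

broker, gate, mesh, store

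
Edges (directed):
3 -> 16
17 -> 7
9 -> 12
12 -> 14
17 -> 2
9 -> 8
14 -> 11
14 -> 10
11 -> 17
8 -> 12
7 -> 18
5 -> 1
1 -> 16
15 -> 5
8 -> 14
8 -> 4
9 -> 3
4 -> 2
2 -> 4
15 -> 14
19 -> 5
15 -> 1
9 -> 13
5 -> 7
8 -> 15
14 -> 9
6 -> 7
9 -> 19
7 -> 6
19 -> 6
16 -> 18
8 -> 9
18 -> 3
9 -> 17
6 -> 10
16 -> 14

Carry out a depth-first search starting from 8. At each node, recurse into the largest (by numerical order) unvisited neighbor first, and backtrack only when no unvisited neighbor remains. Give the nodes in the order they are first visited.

8 → 15 → 14 → 11 → 17 → 7 → 18 → 3 → 16 → 6 → 10 → 2 → 4 → 9 → 19 → 5 → 1 → 13 → 12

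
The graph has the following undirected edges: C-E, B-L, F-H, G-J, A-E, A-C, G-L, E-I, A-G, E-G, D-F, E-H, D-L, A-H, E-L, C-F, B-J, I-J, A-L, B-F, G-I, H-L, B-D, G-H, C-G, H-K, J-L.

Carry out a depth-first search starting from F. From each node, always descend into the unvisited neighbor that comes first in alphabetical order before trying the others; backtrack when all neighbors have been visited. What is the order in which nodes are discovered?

F, B, D, L, A, C, E, G, H, K, I, J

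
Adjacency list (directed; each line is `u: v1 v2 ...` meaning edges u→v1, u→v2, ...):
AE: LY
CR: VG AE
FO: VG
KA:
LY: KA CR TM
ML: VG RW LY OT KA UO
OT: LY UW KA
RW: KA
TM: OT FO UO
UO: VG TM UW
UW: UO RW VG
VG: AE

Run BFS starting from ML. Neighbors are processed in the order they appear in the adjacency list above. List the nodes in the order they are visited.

Visit ML; enqueue VG, RW, LY, OT, KA, UO → queue [VG, RW, LY, OT, KA, UO]
Visit VG; enqueue AE → queue [RW, LY, OT, KA, UO, AE]
Visit RW → queue [LY, OT, KA, UO, AE]
Visit LY; enqueue CR, TM → queue [OT, KA, UO, AE, CR, TM]
Visit OT; enqueue UW → queue [KA, UO, AE, CR, TM, UW]
Visit KA → queue [UO, AE, CR, TM, UW]
Visit UO → queue [AE, CR, TM, UW]
Visit AE → queue [CR, TM, UW]
Visit CR → queue [TM, UW]
Visit TM; enqueue FO → queue [UW, FO]
Visit UW → queue [FO]
Visit FO → queue []

ML → VG → RW → LY → OT → KA → UO → AE → CR → TM → UW → FO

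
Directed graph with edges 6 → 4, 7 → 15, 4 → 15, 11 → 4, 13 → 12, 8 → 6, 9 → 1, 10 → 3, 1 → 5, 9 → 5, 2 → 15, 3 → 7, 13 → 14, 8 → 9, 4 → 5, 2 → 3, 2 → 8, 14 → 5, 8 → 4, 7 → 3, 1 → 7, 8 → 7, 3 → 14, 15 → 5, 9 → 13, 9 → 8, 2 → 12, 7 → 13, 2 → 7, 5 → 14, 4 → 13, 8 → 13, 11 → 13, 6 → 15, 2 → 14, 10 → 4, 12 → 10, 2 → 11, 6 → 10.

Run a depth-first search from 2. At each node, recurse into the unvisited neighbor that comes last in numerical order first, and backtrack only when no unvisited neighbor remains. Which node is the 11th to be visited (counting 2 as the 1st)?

11

Visit 2
2 → 15
15 → 5
5 → 14
2 → 12
12 → 10
10 → 4
4 → 13
10 → 3
3 → 7
2 → 11
2 → 8
8 → 9
9 → 1
8 → 6

Visit order: 2, 15, 5, 14, 12, 10, 4, 13, 3, 7, 11, 8, 9, 1, 6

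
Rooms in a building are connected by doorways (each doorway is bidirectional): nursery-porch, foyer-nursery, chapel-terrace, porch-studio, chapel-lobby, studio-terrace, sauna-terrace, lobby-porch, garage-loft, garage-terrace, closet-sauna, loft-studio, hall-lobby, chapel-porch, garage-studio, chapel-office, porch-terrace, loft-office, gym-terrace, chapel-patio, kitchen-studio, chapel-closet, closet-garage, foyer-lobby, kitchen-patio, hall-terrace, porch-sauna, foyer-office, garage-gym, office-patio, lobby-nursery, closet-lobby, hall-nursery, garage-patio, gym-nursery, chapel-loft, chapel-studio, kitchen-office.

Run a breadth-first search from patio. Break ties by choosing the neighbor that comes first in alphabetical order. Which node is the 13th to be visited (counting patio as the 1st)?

Visit patio; enqueue chapel, garage, kitchen, office → queue [chapel, garage, kitchen, office]
Visit chapel; enqueue closet, lobby, loft, porch, studio, terrace → queue [garage, kitchen, office, closet, lobby, loft, porch, studio, terrace]
Visit garage; enqueue gym → queue [kitchen, office, closet, lobby, loft, porch, studio, terrace, gym]
Visit kitchen → queue [office, closet, lobby, loft, porch, studio, terrace, gym]
Visit office; enqueue foyer → queue [closet, lobby, loft, porch, studio, terrace, gym, foyer]
Visit closet; enqueue sauna → queue [lobby, loft, porch, studio, terrace, gym, foyer, sauna]
Visit lobby; enqueue hall, nursery → queue [loft, porch, studio, terrace, gym, foyer, sauna, hall, nursery]
Visit loft → queue [porch, studio, terrace, gym, foyer, sauna, hall, nursery]
Visit porch → queue [studio, terrace, gym, foyer, sauna, hall, nursery]
Visit studio → queue [terrace, gym, foyer, sauna, hall, nursery]
Visit terrace → queue [gym, foyer, sauna, hall, nursery]
Visit gym → queue [foyer, sauna, hall, nursery]
Visit foyer → queue [sauna, hall, nursery]
Visit sauna → queue [hall, nursery]
Visit hall → queue [nursery]
Visit nursery → queue []

Visit order: patio, chapel, garage, kitchen, office, closet, lobby, loft, porch, studio, terrace, gym, foyer, sauna, hall, nursery

foyer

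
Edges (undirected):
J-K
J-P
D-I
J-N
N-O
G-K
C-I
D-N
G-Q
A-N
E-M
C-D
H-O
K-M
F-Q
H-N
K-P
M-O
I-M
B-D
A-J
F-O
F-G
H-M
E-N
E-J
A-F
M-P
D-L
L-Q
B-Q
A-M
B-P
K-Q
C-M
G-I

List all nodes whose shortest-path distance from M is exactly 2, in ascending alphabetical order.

B, D, F, G, J, N, Q

Level 0: M
Level 1: A, C, E, H, I, K, O, P
Level 2: B, D, F, G, J, N, Q
Level 3: L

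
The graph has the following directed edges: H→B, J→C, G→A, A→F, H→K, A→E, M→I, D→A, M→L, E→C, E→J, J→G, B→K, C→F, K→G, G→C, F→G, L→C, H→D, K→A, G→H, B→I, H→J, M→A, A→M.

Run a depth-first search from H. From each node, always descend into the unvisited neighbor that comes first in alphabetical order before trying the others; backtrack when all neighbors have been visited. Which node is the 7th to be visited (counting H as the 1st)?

C

Visit H
H → B
B → I
B → K
K → A
A → E
E → C
C → F
F → G
E → J
A → M
M → L
H → D

Visit order: H, B, I, K, A, E, C, F, G, J, M, L, D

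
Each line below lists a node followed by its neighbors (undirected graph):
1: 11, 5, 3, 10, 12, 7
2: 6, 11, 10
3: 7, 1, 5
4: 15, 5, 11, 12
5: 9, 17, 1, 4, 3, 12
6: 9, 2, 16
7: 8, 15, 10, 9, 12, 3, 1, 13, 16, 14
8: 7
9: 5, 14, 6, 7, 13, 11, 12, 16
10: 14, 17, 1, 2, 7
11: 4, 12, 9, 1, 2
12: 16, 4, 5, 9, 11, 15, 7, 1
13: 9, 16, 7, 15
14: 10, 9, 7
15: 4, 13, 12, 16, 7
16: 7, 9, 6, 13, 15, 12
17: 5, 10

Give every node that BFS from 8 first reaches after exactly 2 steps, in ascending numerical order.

1, 3, 9, 10, 12, 13, 14, 15, 16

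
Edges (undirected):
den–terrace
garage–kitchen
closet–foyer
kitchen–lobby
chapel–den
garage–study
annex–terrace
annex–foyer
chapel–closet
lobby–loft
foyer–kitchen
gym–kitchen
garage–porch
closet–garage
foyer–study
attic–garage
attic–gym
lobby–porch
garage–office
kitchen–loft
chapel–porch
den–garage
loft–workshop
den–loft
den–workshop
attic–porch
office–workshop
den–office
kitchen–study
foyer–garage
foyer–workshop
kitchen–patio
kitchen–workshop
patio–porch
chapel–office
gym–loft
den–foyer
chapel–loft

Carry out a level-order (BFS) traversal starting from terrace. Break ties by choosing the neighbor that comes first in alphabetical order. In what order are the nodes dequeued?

terrace, annex, den, foyer, chapel, garage, loft, office, workshop, closet, kitchen, study, porch, attic, gym, lobby, patio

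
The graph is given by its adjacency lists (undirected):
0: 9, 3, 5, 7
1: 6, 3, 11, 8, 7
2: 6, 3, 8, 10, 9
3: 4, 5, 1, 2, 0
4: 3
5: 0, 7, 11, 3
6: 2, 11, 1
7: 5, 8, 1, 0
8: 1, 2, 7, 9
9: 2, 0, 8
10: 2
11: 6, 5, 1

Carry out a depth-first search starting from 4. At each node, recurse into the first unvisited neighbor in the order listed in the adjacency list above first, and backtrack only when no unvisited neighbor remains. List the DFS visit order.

Visit 4
4 → 3
3 → 5
5 → 0
0 → 9
9 → 2
2 → 6
6 → 11
11 → 1
1 → 8
8 → 7
2 → 10

4, 3, 5, 0, 9, 2, 6, 11, 1, 8, 7, 10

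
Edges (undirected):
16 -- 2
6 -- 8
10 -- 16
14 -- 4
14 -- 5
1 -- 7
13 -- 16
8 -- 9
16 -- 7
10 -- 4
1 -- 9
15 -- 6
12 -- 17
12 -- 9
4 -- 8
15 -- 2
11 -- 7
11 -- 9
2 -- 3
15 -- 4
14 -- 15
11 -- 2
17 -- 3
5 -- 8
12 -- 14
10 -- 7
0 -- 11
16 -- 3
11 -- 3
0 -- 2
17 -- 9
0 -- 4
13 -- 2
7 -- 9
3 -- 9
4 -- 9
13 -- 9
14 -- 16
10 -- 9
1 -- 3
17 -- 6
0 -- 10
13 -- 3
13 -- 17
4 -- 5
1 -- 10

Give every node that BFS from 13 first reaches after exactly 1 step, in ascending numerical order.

Level 0: 13
Level 1: 2, 3, 9, 16, 17
Level 2: 0, 1, 4, 6, 7, 8, 10, 11, 12, 14, 15
Level 3: 5

2, 3, 9, 16, 17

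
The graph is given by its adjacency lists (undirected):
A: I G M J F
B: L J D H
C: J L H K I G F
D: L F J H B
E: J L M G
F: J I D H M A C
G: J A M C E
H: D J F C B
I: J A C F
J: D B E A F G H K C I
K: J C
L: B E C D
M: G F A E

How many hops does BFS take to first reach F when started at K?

Level 0: K
Level 1: C, J
Level 2: A, B, D, E, F, G, H, I, L
Level 3: M
F first appears at level 2.

2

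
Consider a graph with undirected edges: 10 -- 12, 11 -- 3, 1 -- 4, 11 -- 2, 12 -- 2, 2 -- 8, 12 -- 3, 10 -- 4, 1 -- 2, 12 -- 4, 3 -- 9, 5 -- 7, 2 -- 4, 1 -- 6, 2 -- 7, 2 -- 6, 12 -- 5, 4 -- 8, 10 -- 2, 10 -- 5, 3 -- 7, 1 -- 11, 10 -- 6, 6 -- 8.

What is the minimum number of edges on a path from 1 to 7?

2

Level 0: 1
Level 1: 2, 4, 6, 11
Level 2: 3, 7, 8, 10, 12
Level 3: 5, 9
7 first appears at level 2.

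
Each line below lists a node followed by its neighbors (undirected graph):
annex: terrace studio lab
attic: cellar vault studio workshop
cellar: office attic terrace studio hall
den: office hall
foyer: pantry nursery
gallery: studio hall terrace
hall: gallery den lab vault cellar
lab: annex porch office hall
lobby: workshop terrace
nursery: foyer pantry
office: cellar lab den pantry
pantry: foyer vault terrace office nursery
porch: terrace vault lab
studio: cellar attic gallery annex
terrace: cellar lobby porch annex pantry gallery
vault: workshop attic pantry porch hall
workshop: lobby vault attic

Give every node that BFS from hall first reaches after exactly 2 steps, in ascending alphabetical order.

Level 0: hall
Level 1: cellar, den, gallery, lab, vault
Level 2: annex, attic, office, pantry, porch, studio, terrace, workshop
Level 3: foyer, lobby, nursery

annex, attic, office, pantry, porch, studio, terrace, workshop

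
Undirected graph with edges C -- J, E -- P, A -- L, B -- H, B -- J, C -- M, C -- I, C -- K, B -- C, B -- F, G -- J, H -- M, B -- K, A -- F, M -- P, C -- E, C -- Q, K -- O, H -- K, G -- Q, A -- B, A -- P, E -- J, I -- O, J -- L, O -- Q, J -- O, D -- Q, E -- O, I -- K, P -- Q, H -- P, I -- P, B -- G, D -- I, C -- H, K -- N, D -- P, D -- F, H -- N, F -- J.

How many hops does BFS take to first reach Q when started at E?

2

Level 0: E
Level 1: C, J, O, P
Level 2: A, B, D, F, G, H, I, K, L, M, Q
Level 3: N
Q first appears at level 2.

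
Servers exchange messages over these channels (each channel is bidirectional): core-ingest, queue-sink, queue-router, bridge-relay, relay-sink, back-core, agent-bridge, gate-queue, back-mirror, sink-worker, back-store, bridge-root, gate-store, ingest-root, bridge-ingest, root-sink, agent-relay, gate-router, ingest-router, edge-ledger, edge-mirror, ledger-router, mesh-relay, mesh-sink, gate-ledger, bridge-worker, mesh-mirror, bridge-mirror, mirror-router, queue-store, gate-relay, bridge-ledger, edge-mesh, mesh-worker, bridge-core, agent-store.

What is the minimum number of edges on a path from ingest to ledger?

2

Level 0: ingest
Level 1: bridge, core, root, router
Level 2: agent, back, gate, ledger, mirror, queue, relay, sink, worker
Level 3: edge, mesh, store
ledger first appears at level 2.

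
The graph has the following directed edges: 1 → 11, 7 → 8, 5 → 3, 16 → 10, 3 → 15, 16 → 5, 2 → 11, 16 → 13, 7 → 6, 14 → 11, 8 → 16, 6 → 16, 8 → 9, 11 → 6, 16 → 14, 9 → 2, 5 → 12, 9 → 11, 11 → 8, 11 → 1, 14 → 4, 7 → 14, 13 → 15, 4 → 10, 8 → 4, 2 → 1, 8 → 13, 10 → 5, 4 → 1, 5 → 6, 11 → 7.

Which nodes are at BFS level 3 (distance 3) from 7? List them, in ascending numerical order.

Level 0: 7
Level 1: 6, 8, 14
Level 2: 4, 9, 11, 13, 16
Level 3: 1, 2, 5, 10, 15
Level 4: 3, 12

1, 2, 5, 10, 15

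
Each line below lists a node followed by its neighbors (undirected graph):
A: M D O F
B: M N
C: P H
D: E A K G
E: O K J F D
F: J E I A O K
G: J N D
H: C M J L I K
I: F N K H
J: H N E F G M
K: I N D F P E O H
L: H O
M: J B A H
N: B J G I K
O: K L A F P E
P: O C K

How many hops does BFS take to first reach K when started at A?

Level 0: A
Level 1: D, F, M, O
Level 2: B, E, G, H, I, J, K, L, P
Level 3: C, N
K first appears at level 2.

2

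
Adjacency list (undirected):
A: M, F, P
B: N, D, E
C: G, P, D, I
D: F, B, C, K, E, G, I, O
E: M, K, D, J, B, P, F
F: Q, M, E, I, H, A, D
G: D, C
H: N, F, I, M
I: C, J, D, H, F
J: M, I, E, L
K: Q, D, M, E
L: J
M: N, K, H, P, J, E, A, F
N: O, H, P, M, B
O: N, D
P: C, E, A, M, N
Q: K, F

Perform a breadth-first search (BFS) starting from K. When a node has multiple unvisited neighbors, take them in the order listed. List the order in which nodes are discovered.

K -> Q -> D -> M -> E -> F -> B -> C -> G -> I -> O -> N -> H -> P -> J -> A -> L

Visit K; enqueue Q, D, M, E → queue [Q, D, M, E]
Visit Q; enqueue F → queue [D, M, E, F]
Visit D; enqueue B, C, G, I, O → queue [M, E, F, B, C, G, I, O]
Visit M; enqueue N, H, P, J, A → queue [E, F, B, C, G, I, O, N, H, P, J, A]
Visit E → queue [F, B, C, G, I, O, N, H, P, J, A]
Visit F → queue [B, C, G, I, O, N, H, P, J, A]
Visit B → queue [C, G, I, O, N, H, P, J, A]
Visit C → queue [G, I, O, N, H, P, J, A]
Visit G → queue [I, O, N, H, P, J, A]
Visit I → queue [O, N, H, P, J, A]
Visit O → queue [N, H, P, J, A]
Visit N → queue [H, P, J, A]
Visit H → queue [P, J, A]
Visit P → queue [J, A]
Visit J; enqueue L → queue [A, L]
Visit A → queue [L]
Visit L → queue []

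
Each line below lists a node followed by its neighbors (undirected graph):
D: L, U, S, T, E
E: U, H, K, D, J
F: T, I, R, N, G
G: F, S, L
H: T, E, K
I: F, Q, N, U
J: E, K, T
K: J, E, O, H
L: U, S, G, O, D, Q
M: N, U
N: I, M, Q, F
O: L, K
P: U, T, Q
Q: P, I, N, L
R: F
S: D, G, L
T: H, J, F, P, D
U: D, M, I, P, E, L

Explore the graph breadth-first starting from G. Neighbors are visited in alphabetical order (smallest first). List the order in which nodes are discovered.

Visit G; enqueue F, L, S → queue [F, L, S]
Visit F; enqueue I, N, R, T → queue [L, S, I, N, R, T]
Visit L; enqueue D, O, Q, U → queue [S, I, N, R, T, D, O, Q, U]
Visit S → queue [I, N, R, T, D, O, Q, U]
Visit I → queue [N, R, T, D, O, Q, U]
Visit N; enqueue M → queue [R, T, D, O, Q, U, M]
Visit R → queue [T, D, O, Q, U, M]
Visit T; enqueue H, J, P → queue [D, O, Q, U, M, H, J, P]
Visit D; enqueue E → queue [O, Q, U, M, H, J, P, E]
Visit O; enqueue K → queue [Q, U, M, H, J, P, E, K]
Visit Q → queue [U, M, H, J, P, E, K]
Visit U → queue [M, H, J, P, E, K]
Visit M → queue [H, J, P, E, K]
Visit H → queue [J, P, E, K]
Visit J → queue [P, E, K]
Visit P → queue [E, K]
Visit E → queue [K]
Visit K → queue []

G -> F -> L -> S -> I -> N -> R -> T -> D -> O -> Q -> U -> M -> H -> J -> P -> E -> K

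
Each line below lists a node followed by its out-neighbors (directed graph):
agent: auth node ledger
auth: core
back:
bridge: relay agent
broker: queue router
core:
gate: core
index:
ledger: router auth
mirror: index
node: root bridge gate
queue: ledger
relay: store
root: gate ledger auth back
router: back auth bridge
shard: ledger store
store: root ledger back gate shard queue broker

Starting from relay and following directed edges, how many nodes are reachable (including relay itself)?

BFS from relay visits: relay, store, back, broker, gate, ledger, queue, root, shard, router, core, auth, bridge, agent, node
Reachable nodes: 15 of 17 total.

15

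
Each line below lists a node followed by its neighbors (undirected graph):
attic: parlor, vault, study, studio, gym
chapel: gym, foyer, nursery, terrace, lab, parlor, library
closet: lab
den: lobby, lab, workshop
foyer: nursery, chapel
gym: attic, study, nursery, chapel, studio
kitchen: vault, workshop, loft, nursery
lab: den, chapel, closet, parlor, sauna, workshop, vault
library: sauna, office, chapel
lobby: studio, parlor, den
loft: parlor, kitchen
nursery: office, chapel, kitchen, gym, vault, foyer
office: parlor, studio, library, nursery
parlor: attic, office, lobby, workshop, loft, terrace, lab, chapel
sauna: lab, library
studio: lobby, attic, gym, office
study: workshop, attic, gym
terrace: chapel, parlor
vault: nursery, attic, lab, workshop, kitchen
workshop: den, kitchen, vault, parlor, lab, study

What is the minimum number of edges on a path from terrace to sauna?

3

Level 0: terrace
Level 1: chapel, parlor
Level 2: attic, foyer, gym, lab, library, lobby, loft, nursery, office, workshop
Level 3: closet, den, kitchen, sauna, studio, study, vault
sauna first appears at level 3.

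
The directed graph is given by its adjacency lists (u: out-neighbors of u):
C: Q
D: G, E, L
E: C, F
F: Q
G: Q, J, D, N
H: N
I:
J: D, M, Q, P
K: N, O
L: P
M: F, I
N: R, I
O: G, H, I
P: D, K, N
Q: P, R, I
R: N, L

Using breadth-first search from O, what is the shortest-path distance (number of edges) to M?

Level 0: O
Level 1: G, H, I
Level 2: D, J, N, Q
Level 3: E, L, M, P, R
Level 4: C, F, K
M first appears at level 3.

3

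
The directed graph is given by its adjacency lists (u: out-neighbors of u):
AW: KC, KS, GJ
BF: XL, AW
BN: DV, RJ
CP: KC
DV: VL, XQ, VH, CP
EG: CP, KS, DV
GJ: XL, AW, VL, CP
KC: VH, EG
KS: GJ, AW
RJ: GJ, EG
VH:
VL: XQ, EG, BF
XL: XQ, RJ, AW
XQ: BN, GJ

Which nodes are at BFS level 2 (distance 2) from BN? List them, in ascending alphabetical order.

Level 0: BN
Level 1: DV, RJ
Level 2: CP, EG, GJ, VH, VL, XQ
Level 3: AW, BF, KC, KS, XL

CP, EG, GJ, VH, VL, XQ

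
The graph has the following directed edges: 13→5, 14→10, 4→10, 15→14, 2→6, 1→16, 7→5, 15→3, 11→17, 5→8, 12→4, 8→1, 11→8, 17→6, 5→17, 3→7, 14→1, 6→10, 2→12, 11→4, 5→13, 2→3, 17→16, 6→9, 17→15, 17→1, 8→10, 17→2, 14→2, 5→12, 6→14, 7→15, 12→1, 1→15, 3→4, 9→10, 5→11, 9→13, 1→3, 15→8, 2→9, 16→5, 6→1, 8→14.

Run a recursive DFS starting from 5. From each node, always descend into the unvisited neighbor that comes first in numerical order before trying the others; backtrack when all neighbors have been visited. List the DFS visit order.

5 -> 8 -> 1 -> 3 -> 4 -> 10 -> 7 -> 15 -> 14 -> 2 -> 6 -> 9 -> 13 -> 12 -> 16 -> 11 -> 17

Visit 5
5 → 8
8 → 1
1 → 3
3 → 4
4 → 10
3 → 7
7 → 15
15 → 14
14 → 2
2 → 6
6 → 9
9 → 13
2 → 12
1 → 16
5 → 11
11 → 17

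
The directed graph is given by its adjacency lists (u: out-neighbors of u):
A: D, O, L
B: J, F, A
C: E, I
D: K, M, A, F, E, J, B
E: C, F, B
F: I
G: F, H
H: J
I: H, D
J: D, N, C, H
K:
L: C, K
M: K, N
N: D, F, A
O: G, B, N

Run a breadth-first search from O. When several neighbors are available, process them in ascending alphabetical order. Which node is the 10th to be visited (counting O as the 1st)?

L

Visit O; enqueue B, G, N → queue [B, G, N]
Visit B; enqueue A, F, J → queue [G, N, A, F, J]
Visit G; enqueue H → queue [N, A, F, J, H]
Visit N; enqueue D → queue [A, F, J, H, D]
Visit A; enqueue L → queue [F, J, H, D, L]
Visit F; enqueue I → queue [J, H, D, L, I]
Visit J; enqueue C → queue [H, D, L, I, C]
Visit H → queue [D, L, I, C]
Visit D; enqueue E, K, M → queue [L, I, C, E, K, M]
Visit L → queue [I, C, E, K, M]
Visit I → queue [C, E, K, M]
Visit C → queue [E, K, M]
Visit E → queue [K, M]
Visit K → queue [M]
Visit M → queue []

Visit order: O, B, G, N, A, F, J, H, D, L, I, C, E, K, M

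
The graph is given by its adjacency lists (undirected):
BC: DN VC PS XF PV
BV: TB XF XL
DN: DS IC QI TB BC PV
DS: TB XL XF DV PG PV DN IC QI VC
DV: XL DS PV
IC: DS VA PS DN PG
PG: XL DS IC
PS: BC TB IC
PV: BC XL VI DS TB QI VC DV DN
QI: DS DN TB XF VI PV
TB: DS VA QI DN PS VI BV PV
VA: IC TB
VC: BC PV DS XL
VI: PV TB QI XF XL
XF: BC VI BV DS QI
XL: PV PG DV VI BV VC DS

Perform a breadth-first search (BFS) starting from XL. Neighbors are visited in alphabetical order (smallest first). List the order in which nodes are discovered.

XL, BV, DS, DV, PG, PV, VC, VI, TB, XF, DN, IC, QI, BC, PS, VA

Visit XL; enqueue BV, DS, DV, PG, PV, VC, VI → queue [BV, DS, DV, PG, PV, VC, VI]
Visit BV; enqueue TB, XF → queue [DS, DV, PG, PV, VC, VI, TB, XF]
Visit DS; enqueue DN, IC, QI → queue [DV, PG, PV, VC, VI, TB, XF, DN, IC, QI]
Visit DV → queue [PG, PV, VC, VI, TB, XF, DN, IC, QI]
Visit PG → queue [PV, VC, VI, TB, XF, DN, IC, QI]
Visit PV; enqueue BC → queue [VC, VI, TB, XF, DN, IC, QI, BC]
Visit VC → queue [VI, TB, XF, DN, IC, QI, BC]
Visit VI → queue [TB, XF, DN, IC, QI, BC]
Visit TB; enqueue PS, VA → queue [XF, DN, IC, QI, BC, PS, VA]
Visit XF → queue [DN, IC, QI, BC, PS, VA]
Visit DN → queue [IC, QI, BC, PS, VA]
Visit IC → queue [QI, BC, PS, VA]
Visit QI → queue [BC, PS, VA]
Visit BC → queue [PS, VA]
Visit PS → queue [VA]
Visit VA → queue []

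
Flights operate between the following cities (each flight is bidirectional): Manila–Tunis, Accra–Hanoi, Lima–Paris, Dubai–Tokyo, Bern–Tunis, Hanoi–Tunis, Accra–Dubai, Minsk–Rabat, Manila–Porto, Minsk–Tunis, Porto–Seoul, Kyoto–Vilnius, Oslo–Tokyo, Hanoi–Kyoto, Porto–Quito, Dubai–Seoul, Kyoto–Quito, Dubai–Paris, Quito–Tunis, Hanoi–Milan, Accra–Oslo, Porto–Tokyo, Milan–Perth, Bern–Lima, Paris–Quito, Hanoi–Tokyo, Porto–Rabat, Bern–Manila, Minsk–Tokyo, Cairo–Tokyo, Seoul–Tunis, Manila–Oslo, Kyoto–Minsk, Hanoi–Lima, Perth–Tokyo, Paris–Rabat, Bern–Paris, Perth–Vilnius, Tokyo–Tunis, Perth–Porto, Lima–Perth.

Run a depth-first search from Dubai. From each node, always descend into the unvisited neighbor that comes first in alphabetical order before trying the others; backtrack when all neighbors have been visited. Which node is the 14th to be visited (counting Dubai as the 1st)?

Visit Dubai
Dubai → Accra
Accra → Hanoi
Hanoi → Kyoto
Kyoto → Minsk
Minsk → Rabat
Rabat → Paris
Paris → Bern
Bern → Lima
Lima → Perth
Perth → Milan
Perth → Porto
Porto → Manila
Manila → Oslo
Oslo → Tokyo
Tokyo → Cairo
Tokyo → Tunis
Tunis → Quito
Tunis → Seoul
Perth → Vilnius

Visit order: Dubai, Accra, Hanoi, Kyoto, Minsk, Rabat, Paris, Bern, Lima, Perth, Milan, Porto, Manila, Oslo, Tokyo, Cairo, Tunis, Quito, Seoul, Vilnius

Oslo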